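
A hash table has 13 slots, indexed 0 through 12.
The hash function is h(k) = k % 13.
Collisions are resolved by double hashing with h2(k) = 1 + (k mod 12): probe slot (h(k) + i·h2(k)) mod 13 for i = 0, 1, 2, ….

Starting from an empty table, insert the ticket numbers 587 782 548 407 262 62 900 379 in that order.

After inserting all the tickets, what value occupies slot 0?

587: h=2 -> slot 2
782: h=2, h2=3, probe 2,5 -> slot 5
548: h=2, h2=9, probe 2,11 -> slot 11
407: h=4 -> slot 4
262: h=2, h2=11, probe 2,0 -> slot 0
62: h=10 -> slot 10
900: h=3 -> slot 3
379: h=2, h2=8, probe 2,10,5,0,8 -> slot 8
Table: [262, ., 587, 900, 407, 782, ., ., 379, ., 62, 548, .]

262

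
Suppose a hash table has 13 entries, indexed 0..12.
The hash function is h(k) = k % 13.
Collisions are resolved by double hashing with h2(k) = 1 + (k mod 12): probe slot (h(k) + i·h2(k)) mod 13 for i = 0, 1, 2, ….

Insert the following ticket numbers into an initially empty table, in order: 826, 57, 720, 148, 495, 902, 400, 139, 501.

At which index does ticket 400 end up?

2

Insert 826: h=7, slot 7 empty -> index 7.
Insert 57: h=5, slot 5 empty -> index 5.
Insert 720: h=5, h2=1, slot 5 occupied -> index 6.
Insert 148: h=5, h2=5, slot 5 occupied -> index 10.
Insert 495: h=1, slot 1 empty -> index 1.
Insert 902: h=5, h2=3, slot 5 occupied -> index 8.
Insert 400: h=10, h2=5, slot 10 occupied -> index 2.
Insert 139: h=9, slot 9 empty -> index 9.
Insert 501: h=7, h2=10, slot 7 occupied -> index 4.
Table: [—, 495, 400, —, 501, 57, 720, 826, 902, 139, 148, —, —]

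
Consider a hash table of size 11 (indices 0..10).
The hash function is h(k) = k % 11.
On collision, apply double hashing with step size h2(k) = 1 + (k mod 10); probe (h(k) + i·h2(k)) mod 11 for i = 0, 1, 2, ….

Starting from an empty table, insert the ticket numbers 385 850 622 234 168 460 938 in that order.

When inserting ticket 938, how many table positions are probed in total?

3

385: h=0 → slot 0
850: h=3 → slot 3
622: h=6 → slot 6
234: h=3, h2=5, probe 3,8 → slot 8
168: h=3, h2=9, probe 3,1 → slot 1
460: h=9 → slot 9
938: h=3, h2=9, probe 3,1,10 → slot 10
Table: [385, 168, -, 850, -, -, 622, -, 234, 460, 938]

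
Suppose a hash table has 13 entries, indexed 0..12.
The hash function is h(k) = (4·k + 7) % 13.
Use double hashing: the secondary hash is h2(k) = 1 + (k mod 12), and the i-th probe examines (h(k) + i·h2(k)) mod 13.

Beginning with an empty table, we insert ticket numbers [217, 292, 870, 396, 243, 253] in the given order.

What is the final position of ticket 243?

8

217: h=4 => slot 4
292: h=5 => slot 5
870: h=3 => slot 3
396: h=5, h2=1, probe 5,6 => slot 6
243: h=4, h2=4, probe 4,8 => slot 8
253: h=5, h2=2, probe 5,7 => slot 7
Table: [∅, ∅, ∅, 870, 217, 292, 396, 253, 243, ∅, ∅, ∅, ∅]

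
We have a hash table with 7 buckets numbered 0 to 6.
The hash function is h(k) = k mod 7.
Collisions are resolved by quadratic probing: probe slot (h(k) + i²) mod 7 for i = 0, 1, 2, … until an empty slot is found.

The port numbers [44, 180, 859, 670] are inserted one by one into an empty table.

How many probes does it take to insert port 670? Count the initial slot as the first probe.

44: h=2 => slot 2
180: h=5 => slot 5
859: h=5, probe 5,6 => slot 6
670: h=5, probe 5,6,2,0 => slot 0
Table: [670, —, 44, —, —, 180, 859]

4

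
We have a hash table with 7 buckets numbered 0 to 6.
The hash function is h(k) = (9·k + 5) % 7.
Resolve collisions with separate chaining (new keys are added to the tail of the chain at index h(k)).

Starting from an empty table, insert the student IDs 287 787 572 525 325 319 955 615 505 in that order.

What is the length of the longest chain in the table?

Insert 287: h=5, bucket 5 empty -> new chain.
Insert 787: h=4, bucket 4 empty -> new chain.
Insert 572: h=1, bucket 1 empty -> new chain.
Insert 525: h=5, bucket 5 nonempty -> append to chain.
Insert 325: h=4, bucket 4 nonempty -> append to chain.
Insert 319: h=6, bucket 6 empty -> new chain.
Insert 955: h=4, bucket 4 nonempty -> append to chain.
Insert 615: h=3, bucket 3 empty -> new chain.
Insert 505: h=0, bucket 0 empty -> new chain.
Final buckets:
0: 505
1: 572
2: -
3: 615
4: 787 -> 325 -> 955
5: 287 -> 525
6: 319

3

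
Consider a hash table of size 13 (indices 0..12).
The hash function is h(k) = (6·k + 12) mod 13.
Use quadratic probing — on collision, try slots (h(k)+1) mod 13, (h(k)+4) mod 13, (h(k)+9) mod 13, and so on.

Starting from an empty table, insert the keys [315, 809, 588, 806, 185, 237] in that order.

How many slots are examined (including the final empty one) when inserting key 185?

4

315: h=4 → slot 4
809: h=4, probe 4,5 → slot 5
588: h=4, probe 4,5,8 → slot 8
806: h=12 → slot 12
185: h=4, probe 4,5,8,0 → slot 0
237: h=4, probe 4,5,8,0,7 → slot 7
Table: [185, ., ., ., 315, 809, ., 237, 588, ., ., ., 806]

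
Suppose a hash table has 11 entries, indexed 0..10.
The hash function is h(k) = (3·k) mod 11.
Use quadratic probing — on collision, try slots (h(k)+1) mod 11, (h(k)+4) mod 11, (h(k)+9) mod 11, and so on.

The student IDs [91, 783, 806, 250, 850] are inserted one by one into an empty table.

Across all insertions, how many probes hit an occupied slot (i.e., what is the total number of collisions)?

91: h=9 -> slot 9
783: h=6 -> slot 6
806: h=9, probe 9,10 -> slot 10
250: h=2 -> slot 2
850: h=9, probe 9,10,2,7 -> slot 7
Table: [_, _, 250, _, _, _, 783, 850, _, 91, 806]

4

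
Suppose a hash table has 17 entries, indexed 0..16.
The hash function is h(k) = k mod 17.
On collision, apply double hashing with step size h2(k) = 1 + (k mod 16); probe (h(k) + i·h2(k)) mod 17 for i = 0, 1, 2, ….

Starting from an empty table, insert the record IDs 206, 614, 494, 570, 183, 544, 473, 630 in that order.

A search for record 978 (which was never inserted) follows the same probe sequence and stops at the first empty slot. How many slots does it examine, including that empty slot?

2

206: h=2 -> slot 2
614: h=2, h2=7, probe 2,9 -> slot 9
494: h=1 -> slot 1
570: h=9, h2=11, probe 9,3 -> slot 3
183: h=13 -> slot 13
544: h=0 -> slot 0
473: h=14 -> slot 14
630: h=1, h2=7, probe 1,8 -> slot 8
Table: [544, 494, 206, 570, ., ., ., ., 630, 614, ., ., ., 183, 473, ., .]
Lookup 978: h=9, h2=3, probe 9,12 → slot 12 empty, not found.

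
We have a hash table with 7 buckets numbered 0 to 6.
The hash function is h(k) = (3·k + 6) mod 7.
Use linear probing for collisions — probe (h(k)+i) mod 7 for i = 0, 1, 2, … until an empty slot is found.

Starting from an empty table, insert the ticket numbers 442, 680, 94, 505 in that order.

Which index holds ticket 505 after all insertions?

Insert 442: h=2, slot 2 empty -> index 2.
Insert 680: h=2, slot 2 occupied -> index 3.
Insert 94: h=1, slot 1 empty -> index 1.
Insert 505: h=2, slots 2,3 occupied -> index 4.
Table: [∅, 94, 442, 680, 505, ∅, ∅]

4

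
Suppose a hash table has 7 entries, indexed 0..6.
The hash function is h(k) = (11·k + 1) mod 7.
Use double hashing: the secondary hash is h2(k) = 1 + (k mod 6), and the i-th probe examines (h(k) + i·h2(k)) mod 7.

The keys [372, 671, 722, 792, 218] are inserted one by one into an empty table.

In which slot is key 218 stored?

0

Insert 372: h=5, slot 5 empty => index 5.
Insert 671: h=4, slot 4 empty => index 4.
Insert 722: h=5, h2=3, slot 5 occupied => index 1.
Insert 792: h=5, h2=1, slot 5 occupied => index 6.
Insert 218: h=5, h2=3, slots 5,1,4 occupied => index 0.
Table: [218, 722, —, —, 671, 372, 792]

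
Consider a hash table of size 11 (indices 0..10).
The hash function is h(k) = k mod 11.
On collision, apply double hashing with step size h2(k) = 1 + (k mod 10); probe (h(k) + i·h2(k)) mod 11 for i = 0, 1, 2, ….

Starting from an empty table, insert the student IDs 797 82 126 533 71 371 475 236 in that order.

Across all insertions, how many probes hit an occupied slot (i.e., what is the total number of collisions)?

8

797: h=5 → slot 5
82: h=5, h2=3, probe 5,8 → slot 8
126: h=5, h2=7, probe 5,1 → slot 1
533: h=5, h2=4, probe 5,9 → slot 9
71: h=5, h2=2, probe 5,7 → slot 7
371: h=8, h2=2, probe 8,10 → slot 10
475: h=2 → slot 2
236: h=5, h2=7, probe 5,1,8,4 → slot 4
Table: [-, 126, 475, -, 236, 797, -, 71, 82, 533, 371]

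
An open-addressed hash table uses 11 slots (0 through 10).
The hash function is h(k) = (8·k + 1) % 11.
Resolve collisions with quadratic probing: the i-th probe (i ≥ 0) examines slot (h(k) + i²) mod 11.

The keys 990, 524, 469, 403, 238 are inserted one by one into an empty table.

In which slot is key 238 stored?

990: h=1 -> slot 1
524: h=2 -> slot 2
469: h=2, probe 2,3 -> slot 3
403: h=2, probe 2,3,6 -> slot 6
238: h=2, probe 2,3,6,0 -> slot 0
Table: [238, 990, 524, 469, ., ., 403, ., ., ., .]

0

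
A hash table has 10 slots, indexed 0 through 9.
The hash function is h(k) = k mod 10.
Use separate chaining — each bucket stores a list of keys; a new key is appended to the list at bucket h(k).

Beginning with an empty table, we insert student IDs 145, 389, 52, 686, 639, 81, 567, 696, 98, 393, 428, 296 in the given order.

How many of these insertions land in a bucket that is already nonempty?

4

145 -> bucket 5
389 -> bucket 9
52 -> bucket 2
686 -> bucket 6
639 -> bucket 9 (collision)
81 -> bucket 1
567 -> bucket 7
696 -> bucket 6 (collision)
98 -> bucket 8
393 -> bucket 3
428 -> bucket 8 (collision)
296 -> bucket 6 (collision)
Final buckets:
0: ∅
1: 81
2: 52
3: 393
4: ∅
5: 145
6: 686 -> 696 -> 296
7: 567
8: 98 -> 428
9: 389 -> 639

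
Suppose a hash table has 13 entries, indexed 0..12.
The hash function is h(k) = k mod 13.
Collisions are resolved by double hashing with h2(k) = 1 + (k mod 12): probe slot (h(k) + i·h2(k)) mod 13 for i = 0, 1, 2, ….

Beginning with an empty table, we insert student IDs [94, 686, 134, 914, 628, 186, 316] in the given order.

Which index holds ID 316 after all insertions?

Insert 94: h=3, slot 3 empty -> index 3.
Insert 686: h=10, slot 10 empty -> index 10.
Insert 134: h=4, slot 4 empty -> index 4.
Insert 914: h=4, h2=3, slot 4 occupied -> index 7.
Insert 628: h=4, h2=5, slot 4 occupied -> index 9.
Insert 186: h=4, h2=7, slot 4 occupied -> index 11.
Insert 316: h=4, h2=5, slots 4,9 occupied -> index 1.
Table: [., 316, ., 94, 134, ., ., 914, ., 628, 686, 186, .]

1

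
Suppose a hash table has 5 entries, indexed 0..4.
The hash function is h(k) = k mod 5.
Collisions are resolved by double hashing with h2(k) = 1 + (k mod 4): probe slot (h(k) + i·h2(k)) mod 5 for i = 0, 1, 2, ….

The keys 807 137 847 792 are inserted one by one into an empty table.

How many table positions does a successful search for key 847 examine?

807: h=2 -> slot 2
137: h=2, h2=2, probe 2,4 -> slot 4
847: h=2, h2=4, probe 2,1 -> slot 1
792: h=2, h2=1, probe 2,3 -> slot 3
Table: [-, 847, 807, 792, 137]
Lookup 847: h=2, h2=4, probe 2,1 → found at 1.

2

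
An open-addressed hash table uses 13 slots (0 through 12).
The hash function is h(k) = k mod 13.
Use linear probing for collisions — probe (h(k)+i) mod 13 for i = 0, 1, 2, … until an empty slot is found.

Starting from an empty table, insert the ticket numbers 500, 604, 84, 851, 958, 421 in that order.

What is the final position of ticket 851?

500 hashes to 6; slot 6 is free → place at 6.
604 hashes to 6; 6 taken → place at 7.
84 hashes to 6; 6,7 taken → place at 8.
851 hashes to 6; 6,7,8 taken → place at 9.
958 hashes to 9; 9 taken → place at 10.
421 hashes to 5; slot 5 is free → place at 5.
Table: [., ., ., ., ., 421, 500, 604, 84, 851, 958, ., .]

9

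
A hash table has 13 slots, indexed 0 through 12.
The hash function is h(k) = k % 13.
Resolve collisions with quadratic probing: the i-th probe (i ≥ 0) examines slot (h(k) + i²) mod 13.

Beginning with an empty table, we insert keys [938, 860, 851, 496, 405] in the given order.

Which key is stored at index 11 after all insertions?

938 hashes to 2; slot 2 is free -> place at 2.
860 hashes to 2; 2 taken -> place at 3.
851 hashes to 6; slot 6 is free -> place at 6.
496 hashes to 2; 2,3,6 taken -> place at 11.
405 hashes to 2; 2,3,6,11 taken -> place at 5.
Table: [—, —, 938, 860, —, 405, 851, —, —, —, —, 496, —]

496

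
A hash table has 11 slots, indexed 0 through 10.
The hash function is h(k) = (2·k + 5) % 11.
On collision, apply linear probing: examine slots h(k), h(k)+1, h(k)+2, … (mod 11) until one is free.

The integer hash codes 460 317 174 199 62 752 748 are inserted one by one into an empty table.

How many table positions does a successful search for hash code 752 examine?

3

Insert 460: h=1, slot 1 empty → index 1.
Insert 317: h=1, slot 1 occupied → index 2.
Insert 174: h=1, slots 1,2 occupied → index 3.
Insert 199: h=7, slot 7 empty → index 7.
Insert 62: h=8, slot 8 empty → index 8.
Insert 752: h=2, slots 2,3 occupied → index 4.
Insert 748: h=5, slot 5 empty → index 5.
Table: [∅, 460, 317, 174, 752, 748, ∅, 199, 62, ∅, ∅]
Lookup 752: h=2, probe 2,3,4 → found at 4.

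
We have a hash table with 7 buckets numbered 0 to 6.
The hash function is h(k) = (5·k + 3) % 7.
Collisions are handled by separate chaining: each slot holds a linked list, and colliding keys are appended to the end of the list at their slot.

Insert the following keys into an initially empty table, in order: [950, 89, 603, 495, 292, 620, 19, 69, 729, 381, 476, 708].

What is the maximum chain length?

5

950 → bucket 0
89 → bucket 0 (collision)
603 → bucket 1
495 → bucket 0 (collision)
292 → bucket 0 (collision)
620 → bucket 2
19 → bucket 0 (collision)
69 → bucket 5
729 → bucket 1 (collision)
381 → bucket 4
476 → bucket 3
708 → bucket 1 (collision)
Final buckets:
0: 950 -> 89 -> 495 -> 292 -> 19
1: 603 -> 729 -> 708
2: 620
3: 476
4: 381
5: 69
6: .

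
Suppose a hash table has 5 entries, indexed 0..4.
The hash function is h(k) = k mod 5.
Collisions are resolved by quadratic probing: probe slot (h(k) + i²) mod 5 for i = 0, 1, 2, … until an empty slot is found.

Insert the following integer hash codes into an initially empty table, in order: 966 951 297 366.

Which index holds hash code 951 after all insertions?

2

Insert 966: h=1, slot 1 empty -> index 1.
Insert 951: h=1, slot 1 occupied -> index 2.
Insert 297: h=2, slot 2 occupied -> index 3.
Insert 366: h=1, slots 1,2 occupied -> index 0.
Table: [366, 966, 951, 297, _]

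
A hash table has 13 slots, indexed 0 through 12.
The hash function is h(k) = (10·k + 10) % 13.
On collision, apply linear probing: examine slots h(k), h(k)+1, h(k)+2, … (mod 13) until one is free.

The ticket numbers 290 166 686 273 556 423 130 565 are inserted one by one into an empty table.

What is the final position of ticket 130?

290: h=11 → slot 11
166: h=6 → slot 6
686: h=6, probe 6,7 → slot 7
273: h=10 → slot 10
556: h=6, probe 6,7,8 → slot 8
423: h=2 → slot 2
130: h=10, probe 10,11,12 → slot 12
565: h=5 → slot 5
Table: [—, —, 423, —, —, 565, 166, 686, 556, —, 273, 290, 130]

12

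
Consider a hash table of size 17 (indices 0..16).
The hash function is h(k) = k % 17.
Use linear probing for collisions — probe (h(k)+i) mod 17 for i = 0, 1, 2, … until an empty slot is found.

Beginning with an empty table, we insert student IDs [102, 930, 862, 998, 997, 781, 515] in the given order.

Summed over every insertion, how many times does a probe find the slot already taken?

Insert 102: h=0, slot 0 empty -> index 0.
Insert 930: h=12, slot 12 empty -> index 12.
Insert 862: h=12, slot 12 occupied -> index 13.
Insert 998: h=12, slots 12,13 occupied -> index 14.
Insert 997: h=11, slot 11 empty -> index 11.
Insert 781: h=16, slot 16 empty -> index 16.
Insert 515: h=5, slot 5 empty -> index 5.
Table: [102, ., ., ., ., 515, ., ., ., ., ., 997, 930, 862, 998, ., 781]

3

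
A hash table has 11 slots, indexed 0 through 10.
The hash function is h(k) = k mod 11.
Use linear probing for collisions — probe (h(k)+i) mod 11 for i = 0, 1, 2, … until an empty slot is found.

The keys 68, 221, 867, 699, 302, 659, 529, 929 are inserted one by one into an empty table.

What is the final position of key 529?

3

Insert 68: h=2, slot 2 empty -> index 2.
Insert 221: h=1, slot 1 empty -> index 1.
Insert 867: h=9, slot 9 empty -> index 9.
Insert 699: h=6, slot 6 empty -> index 6.
Insert 302: h=5, slot 5 empty -> index 5.
Insert 659: h=10, slot 10 empty -> index 10.
Insert 529: h=1, slots 1,2 occupied -> index 3.
Insert 929: h=5, slots 5,6 occupied -> index 7.
Table: [-, 221, 68, 529, -, 302, 699, 929, -, 867, 659]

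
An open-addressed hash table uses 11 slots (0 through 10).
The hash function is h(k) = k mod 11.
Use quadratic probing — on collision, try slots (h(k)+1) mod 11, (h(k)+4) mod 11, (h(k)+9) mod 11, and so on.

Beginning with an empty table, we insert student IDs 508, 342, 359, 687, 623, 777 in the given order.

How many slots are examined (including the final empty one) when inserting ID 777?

508 hashes to 2; slot 2 is free -> place at 2.
342 hashes to 1; slot 1 is free -> place at 1.
359 hashes to 7; slot 7 is free -> place at 7.
687 hashes to 5; slot 5 is free -> place at 5.
623 hashes to 7; 7 taken -> place at 8.
777 hashes to 7; 7,8 taken -> place at 0.
Table: [777, 342, 508, _, _, 687, _, 359, 623, _, _]

3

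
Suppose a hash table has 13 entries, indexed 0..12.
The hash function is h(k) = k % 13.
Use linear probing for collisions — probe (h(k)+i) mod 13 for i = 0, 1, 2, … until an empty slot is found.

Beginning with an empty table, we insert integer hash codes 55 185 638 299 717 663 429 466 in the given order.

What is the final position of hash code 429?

55 hashes to 3; slot 3 is free → place at 3.
185 hashes to 3; 3 taken → place at 4.
638 hashes to 1; slot 1 is free → place at 1.
299 hashes to 0; slot 0 is free → place at 0.
717 hashes to 2; slot 2 is free → place at 2.
663 hashes to 0; 0,1,2,3,4 taken → place at 5.
429 hashes to 0; 0,1,2,3,4,5 taken → place at 6.
466 hashes to 11; slot 11 is free → place at 11.
Table: [299, 638, 717, 55, 185, 663, 429, ., ., ., ., 466, .]

6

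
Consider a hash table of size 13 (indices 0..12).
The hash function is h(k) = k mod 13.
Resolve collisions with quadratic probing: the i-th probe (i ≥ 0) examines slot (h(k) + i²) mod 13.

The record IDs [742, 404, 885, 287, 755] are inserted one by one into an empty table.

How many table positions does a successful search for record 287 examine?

4

742: h=1 -> slot 1
404: h=1, probe 1,2 -> slot 2
885: h=1, probe 1,2,5 -> slot 5
287: h=1, probe 1,2,5,10 -> slot 10
755: h=1, probe 1,2,5,10,4 -> slot 4
Table: [∅, 742, 404, ∅, 755, 885, ∅, ∅, ∅, ∅, 287, ∅, ∅]
Lookup 287: h=1, probe 1,2,5,10 → found at 10.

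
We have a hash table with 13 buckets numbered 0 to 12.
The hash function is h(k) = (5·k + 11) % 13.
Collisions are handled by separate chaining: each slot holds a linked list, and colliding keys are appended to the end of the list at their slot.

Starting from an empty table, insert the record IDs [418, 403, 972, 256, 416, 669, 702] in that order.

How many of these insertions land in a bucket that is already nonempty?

2

418 -> bucket 8
403 -> bucket 11
972 -> bucket 9
256 -> bucket 4
416 -> bucket 11 (collision)
669 -> bucket 2
702 -> bucket 11 (collision)
Final buckets:
0: —
1: —
2: 669
3: —
4: 256
5: —
6: —
7: —
8: 418
9: 972
10: —
11: 403 -> 416 -> 702
12: —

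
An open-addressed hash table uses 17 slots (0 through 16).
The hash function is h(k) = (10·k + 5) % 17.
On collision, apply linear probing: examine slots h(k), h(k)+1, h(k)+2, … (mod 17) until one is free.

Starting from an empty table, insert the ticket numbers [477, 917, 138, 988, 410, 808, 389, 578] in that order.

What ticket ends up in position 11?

477 hashes to 15; slot 15 is free -> place at 15.
917 hashes to 12; slot 12 is free -> place at 12.
138 hashes to 8; slot 8 is free -> place at 8.
988 hashes to 8; 8 taken -> place at 9.
410 hashes to 8; 8,9 taken -> place at 10.
808 hashes to 10; 10 taken -> place at 11.
389 hashes to 2; slot 2 is free -> place at 2.
578 hashes to 5; slot 5 is free -> place at 5.
Table: [—, —, 389, —, —, 578, —, —, 138, 988, 410, 808, 917, —, —, 477, —]

808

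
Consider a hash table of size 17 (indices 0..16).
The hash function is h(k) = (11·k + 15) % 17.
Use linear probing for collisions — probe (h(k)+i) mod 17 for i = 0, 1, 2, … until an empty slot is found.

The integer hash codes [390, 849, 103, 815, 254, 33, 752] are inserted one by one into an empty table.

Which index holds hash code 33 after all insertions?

8

390: h=4 => slot 4
849: h=4, probe 4,5 => slot 5
103: h=9 => slot 9
815: h=4, probe 4,5,6 => slot 6
254: h=4, probe 4,5,6,7 => slot 7
33: h=4, probe 4,5,6,7,8 => slot 8
752: h=8, probe 8,9,10 => slot 10
Table: [-, -, -, -, 390, 849, 815, 254, 33, 103, 752, -, -, -, -, -, -]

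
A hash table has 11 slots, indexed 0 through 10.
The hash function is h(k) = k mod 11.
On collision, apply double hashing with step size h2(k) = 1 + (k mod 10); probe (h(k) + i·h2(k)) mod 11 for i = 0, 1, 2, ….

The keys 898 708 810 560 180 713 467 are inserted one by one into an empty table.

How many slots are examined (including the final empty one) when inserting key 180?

2

Insert 898: h=7, slot 7 empty → index 7.
Insert 708: h=4, slot 4 empty → index 4.
Insert 810: h=7, h2=1, slot 7 occupied → index 8.
Insert 560: h=10, slot 10 empty → index 10.
Insert 180: h=4, h2=1, slot 4 occupied → index 5.
Insert 713: h=9, slot 9 empty → index 9.
Insert 467: h=5, h2=8, slot 5 occupied → index 2.
Table: [., ., 467, ., 708, 180, ., 898, 810, 713, 560]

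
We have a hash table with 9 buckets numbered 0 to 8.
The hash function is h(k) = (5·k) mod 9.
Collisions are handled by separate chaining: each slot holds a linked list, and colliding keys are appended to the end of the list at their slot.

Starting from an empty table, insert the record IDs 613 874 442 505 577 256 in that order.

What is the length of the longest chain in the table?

613 → bucket 5
874 → bucket 5 (collision)
442 → bucket 5 (collision)
505 → bucket 5 (collision)
577 → bucket 5 (collision)
256 → bucket 2
Final buckets:
0: .
1: .
2: 256
3: .
4: .
5: 613 -> 874 -> 442 -> 505 -> 577
6: .
7: .
8: .

5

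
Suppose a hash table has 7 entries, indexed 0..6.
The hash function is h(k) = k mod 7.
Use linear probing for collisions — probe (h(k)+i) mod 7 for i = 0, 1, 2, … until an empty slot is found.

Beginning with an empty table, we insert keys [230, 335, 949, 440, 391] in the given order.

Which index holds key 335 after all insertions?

230 hashes to 6; slot 6 is free -> place at 6.
335 hashes to 6; 6 taken -> place at 0.
949 hashes to 4; slot 4 is free -> place at 4.
440 hashes to 6; 6,0 taken -> place at 1.
391 hashes to 6; 6,0,1 taken -> place at 2.
Table: [335, 440, 391, ∅, 949, ∅, 230]

0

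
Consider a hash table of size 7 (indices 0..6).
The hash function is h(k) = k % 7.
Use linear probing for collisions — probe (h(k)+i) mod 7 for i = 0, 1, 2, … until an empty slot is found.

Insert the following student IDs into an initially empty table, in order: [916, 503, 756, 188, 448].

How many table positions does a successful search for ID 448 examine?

4

916 hashes to 6; slot 6 is free -> place at 6.
503 hashes to 6; 6 taken -> place at 0.
756 hashes to 0; 0 taken -> place at 1.
188 hashes to 6; 6,0,1 taken -> place at 2.
448 hashes to 0; 0,1,2 taken -> place at 3.
Table: [503, 756, 188, 448, -, -, 916]
Lookup 448: h=0, probe 0,1,2,3 → found at 3.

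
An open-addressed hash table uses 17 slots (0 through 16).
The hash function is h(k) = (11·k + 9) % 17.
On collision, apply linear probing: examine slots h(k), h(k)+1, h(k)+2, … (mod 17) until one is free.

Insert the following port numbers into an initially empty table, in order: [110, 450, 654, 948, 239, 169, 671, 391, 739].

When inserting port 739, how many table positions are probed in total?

110 hashes to 12; slot 12 is free => place at 12.
450 hashes to 12; 12 taken => place at 13.
654 hashes to 12; 12,13 taken => place at 14.
948 hashes to 16; slot 16 is free => place at 16.
239 hashes to 3; slot 3 is free => place at 3.
169 hashes to 15; slot 15 is free => place at 15.
671 hashes to 12; 12,13,14,15,16 taken => place at 0.
391 hashes to 9; slot 9 is free => place at 9.
739 hashes to 12; 12,13,14,15,16,0 taken => place at 1.
Table: [671, 739, -, 239, -, -, -, -, -, 391, -, -, 110, 450, 654, 169, 948]

7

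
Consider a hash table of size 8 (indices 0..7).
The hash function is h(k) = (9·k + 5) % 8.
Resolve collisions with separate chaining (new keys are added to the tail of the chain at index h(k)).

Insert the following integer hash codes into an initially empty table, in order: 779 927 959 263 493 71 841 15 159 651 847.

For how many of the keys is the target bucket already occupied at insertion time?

Insert 779: h=0, bucket 0 empty → new chain.
Insert 927: h=4, bucket 4 empty → new chain.
Insert 959: h=4, bucket 4 nonempty → append to chain.
Insert 263: h=4, bucket 4 nonempty → append to chain.
Insert 493: h=2, bucket 2 empty → new chain.
Insert 71: h=4, bucket 4 nonempty → append to chain.
Insert 841: h=6, bucket 6 empty → new chain.
Insert 15: h=4, bucket 4 nonempty → append to chain.
Insert 159: h=4, bucket 4 nonempty → append to chain.
Insert 651: h=0, bucket 0 nonempty → append to chain.
Insert 847: h=4, bucket 4 nonempty → append to chain.
Final buckets:
0: 779 -> 651
1: _
2: 493
3: _
4: 927 -> 959 -> 263 -> 71 -> 15 -> 159 -> 847
5: _
6: 841
7: _

7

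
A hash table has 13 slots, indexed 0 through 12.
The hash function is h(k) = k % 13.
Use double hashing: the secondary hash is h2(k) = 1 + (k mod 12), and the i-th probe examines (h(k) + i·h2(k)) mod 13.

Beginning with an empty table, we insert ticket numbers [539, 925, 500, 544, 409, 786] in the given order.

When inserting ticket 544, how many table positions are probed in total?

Insert 539: h=6, slot 6 empty → index 6.
Insert 925: h=2, slot 2 empty → index 2.
Insert 500: h=6, h2=9, slots 6,2 occupied → index 11.
Insert 544: h=11, h2=5, slot 11 occupied → index 3.
Insert 409: h=6, h2=2, slot 6 occupied → index 8.
Insert 786: h=6, h2=7, slot 6 occupied → index 0.
Table: [786, ∅, 925, 544, ∅, ∅, 539, ∅, 409, ∅, ∅, 500, ∅]

2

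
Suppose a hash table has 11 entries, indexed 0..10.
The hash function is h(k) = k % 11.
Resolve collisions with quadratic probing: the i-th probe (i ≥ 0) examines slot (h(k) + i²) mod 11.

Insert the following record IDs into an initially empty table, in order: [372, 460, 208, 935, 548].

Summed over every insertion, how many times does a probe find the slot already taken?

5

372 hashes to 9; slot 9 is free -> place at 9.
460 hashes to 9; 9 taken -> place at 10.
208 hashes to 10; 10 taken -> place at 0.
935 hashes to 0; 0 taken -> place at 1.
548 hashes to 9; 9,10 taken -> place at 2.
Table: [208, 935, 548, ∅, ∅, ∅, ∅, ∅, ∅, 372, 460]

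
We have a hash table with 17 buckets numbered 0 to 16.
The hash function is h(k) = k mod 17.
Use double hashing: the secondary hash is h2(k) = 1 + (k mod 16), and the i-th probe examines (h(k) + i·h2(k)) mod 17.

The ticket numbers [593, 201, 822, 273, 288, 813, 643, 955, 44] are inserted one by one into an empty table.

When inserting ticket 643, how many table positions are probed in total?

593: h=15 => slot 15
201: h=14 => slot 14
822: h=6 => slot 6
273: h=1 => slot 1
288: h=16 => slot 16
813: h=14, h2=14, probe 14,11 => slot 11
643: h=14, h2=4, probe 14,1,5 => slot 5
955: h=3 => slot 3
44: h=10 => slot 10
Table: [∅, 273, ∅, 955, ∅, 643, 822, ∅, ∅, ∅, 44, 813, ∅, ∅, 201, 593, 288]

3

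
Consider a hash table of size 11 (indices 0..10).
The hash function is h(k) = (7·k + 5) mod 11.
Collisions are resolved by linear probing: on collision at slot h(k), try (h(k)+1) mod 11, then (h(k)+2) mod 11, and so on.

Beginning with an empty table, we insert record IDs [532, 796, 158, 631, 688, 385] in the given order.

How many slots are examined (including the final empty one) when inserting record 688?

2

Insert 532: h=0, slot 0 empty -> index 0.
Insert 796: h=0, slot 0 occupied -> index 1.
Insert 158: h=0, slots 0,1 occupied -> index 2.
Insert 631: h=0, slots 0,1,2 occupied -> index 3.
Insert 688: h=3, slot 3 occupied -> index 4.
Insert 385: h=5, slot 5 empty -> index 5.
Table: [532, 796, 158, 631, 688, 385, ∅, ∅, ∅, ∅, ∅]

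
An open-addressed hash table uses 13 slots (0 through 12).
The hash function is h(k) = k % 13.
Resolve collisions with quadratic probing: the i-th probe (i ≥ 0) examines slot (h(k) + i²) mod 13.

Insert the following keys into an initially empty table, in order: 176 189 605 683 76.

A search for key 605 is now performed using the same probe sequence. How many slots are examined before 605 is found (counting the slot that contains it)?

176: h=7 -> slot 7
189: h=7, probe 7,8 -> slot 8
605: h=7, probe 7,8,11 -> slot 11
683: h=7, probe 7,8,11,3 -> slot 3
76: h=11, probe 11,12 -> slot 12
Table: [-, -, -, 683, -, -, -, 176, 189, -, -, 605, 76]
Lookup 605: h=7, probe 7,8,11 → found at 11.

3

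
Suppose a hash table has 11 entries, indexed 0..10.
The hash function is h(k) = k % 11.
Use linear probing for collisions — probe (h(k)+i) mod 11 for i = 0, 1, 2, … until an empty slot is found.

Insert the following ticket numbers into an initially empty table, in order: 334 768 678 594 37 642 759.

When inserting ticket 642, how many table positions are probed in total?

3

334: h=4 → slot 4
768: h=9 → slot 9
678: h=7 → slot 7
594: h=0 → slot 0
37: h=4, probe 4,5 → slot 5
642: h=4, probe 4,5,6 → slot 6
759: h=0, probe 0,1 → slot 1
Table: [594, 759, ., ., 334, 37, 642, 678, ., 768, .]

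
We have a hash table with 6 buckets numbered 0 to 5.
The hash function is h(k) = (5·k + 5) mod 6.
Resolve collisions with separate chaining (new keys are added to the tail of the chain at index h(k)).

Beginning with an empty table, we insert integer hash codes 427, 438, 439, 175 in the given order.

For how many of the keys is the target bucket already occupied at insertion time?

2

427 → bucket 4
438 → bucket 5
439 → bucket 4 (collision)
175 → bucket 4 (collision)
Final buckets:
0: .
1: .
2: .
3: .
4: 427 -> 439 -> 175
5: 438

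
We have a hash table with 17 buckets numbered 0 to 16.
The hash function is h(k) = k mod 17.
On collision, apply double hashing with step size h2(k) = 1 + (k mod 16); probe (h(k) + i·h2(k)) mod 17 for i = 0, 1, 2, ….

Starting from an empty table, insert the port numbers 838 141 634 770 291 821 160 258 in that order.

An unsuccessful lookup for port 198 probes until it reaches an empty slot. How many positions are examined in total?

2

Insert 838: h=5, slot 5 empty -> index 5.
Insert 141: h=5, h2=14, slot 5 occupied -> index 2.
Insert 634: h=5, h2=11, slot 5 occupied -> index 16.
Insert 770: h=5, h2=3, slot 5 occupied -> index 8.
Insert 291: h=2, h2=4, slot 2 occupied -> index 6.
Insert 821: h=5, h2=6, slot 5 occupied -> index 11.
Insert 160: h=7, slot 7 empty -> index 7.
Insert 258: h=3, slot 3 empty -> index 3.
Table: [., ., 141, 258, ., 838, 291, 160, 770, ., ., 821, ., ., ., ., 634]
Lookup 198: h=11, h2=7, probe 11,1 → slot 1 empty, not found.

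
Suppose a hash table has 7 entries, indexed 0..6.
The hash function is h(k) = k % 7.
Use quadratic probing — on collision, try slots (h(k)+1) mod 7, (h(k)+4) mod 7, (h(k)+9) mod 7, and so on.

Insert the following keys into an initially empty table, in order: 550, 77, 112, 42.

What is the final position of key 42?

Insert 550: h=4, slot 4 empty -> index 4.
Insert 77: h=0, slot 0 empty -> index 0.
Insert 112: h=0, slot 0 occupied -> index 1.
Insert 42: h=0, slots 0,1,4 occupied -> index 2.
Table: [77, 112, 42, —, 550, —, —]

2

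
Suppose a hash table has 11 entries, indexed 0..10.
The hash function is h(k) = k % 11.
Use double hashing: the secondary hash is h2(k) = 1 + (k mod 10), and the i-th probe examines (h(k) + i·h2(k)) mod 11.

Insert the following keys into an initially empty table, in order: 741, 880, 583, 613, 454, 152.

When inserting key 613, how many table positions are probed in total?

2

741: h=4 → slot 4
880: h=0 → slot 0
583: h=0, h2=4, probe 0,4,8 → slot 8
613: h=8, h2=4, probe 8,1 → slot 1
454: h=3 → slot 3
152: h=9 → slot 9
Table: [880, 613, ∅, 454, 741, ∅, ∅, ∅, 583, 152, ∅]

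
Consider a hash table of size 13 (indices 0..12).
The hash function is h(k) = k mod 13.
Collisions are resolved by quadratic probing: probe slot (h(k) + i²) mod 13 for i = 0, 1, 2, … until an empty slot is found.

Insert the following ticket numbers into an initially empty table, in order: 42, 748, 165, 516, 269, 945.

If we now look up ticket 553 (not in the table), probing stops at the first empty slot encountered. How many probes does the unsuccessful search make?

Insert 42: h=3, slot 3 empty => index 3.
Insert 748: h=7, slot 7 empty => index 7.
Insert 165: h=9, slot 9 empty => index 9.
Insert 516: h=9, slot 9 occupied => index 10.
Insert 269: h=9, slots 9,10 occupied => index 0.
Insert 945: h=9, slots 9,10,0 occupied => index 5.
Table: [269, —, —, 42, —, 945, —, 748, —, 165, 516, —, —]
Lookup 553: h=7, probe 7,8 → slot 8 empty, not found.

2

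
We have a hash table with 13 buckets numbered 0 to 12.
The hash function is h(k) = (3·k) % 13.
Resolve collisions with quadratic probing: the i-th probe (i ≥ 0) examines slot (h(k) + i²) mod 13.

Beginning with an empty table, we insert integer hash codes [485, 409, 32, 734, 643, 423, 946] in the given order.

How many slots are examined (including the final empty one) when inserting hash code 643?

4

485: h=12 => slot 12
409: h=5 => slot 5
32: h=5, probe 5,6 => slot 6
734: h=5, probe 5,6,9 => slot 9
643: h=5, probe 5,6,9,1 => slot 1
423: h=8 => slot 8
946: h=4 => slot 4
Table: [∅, 643, ∅, ∅, 946, 409, 32, ∅, 423, 734, ∅, ∅, 485]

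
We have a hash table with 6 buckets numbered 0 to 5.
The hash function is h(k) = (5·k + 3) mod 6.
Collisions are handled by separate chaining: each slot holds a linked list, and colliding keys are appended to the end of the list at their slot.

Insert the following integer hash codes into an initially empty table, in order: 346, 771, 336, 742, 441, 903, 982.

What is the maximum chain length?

3

Insert 346: h=5, bucket 5 empty → new chain.
Insert 771: h=0, bucket 0 empty → new chain.
Insert 336: h=3, bucket 3 empty → new chain.
Insert 742: h=5, bucket 5 nonempty → append to chain.
Insert 441: h=0, bucket 0 nonempty → append to chain.
Insert 903: h=0, bucket 0 nonempty → append to chain.
Insert 982: h=5, bucket 5 nonempty → append to chain.
Final buckets:
0: 771 -> 441 -> 903
1: ∅
2: ∅
3: 336
4: ∅
5: 346 -> 742 -> 982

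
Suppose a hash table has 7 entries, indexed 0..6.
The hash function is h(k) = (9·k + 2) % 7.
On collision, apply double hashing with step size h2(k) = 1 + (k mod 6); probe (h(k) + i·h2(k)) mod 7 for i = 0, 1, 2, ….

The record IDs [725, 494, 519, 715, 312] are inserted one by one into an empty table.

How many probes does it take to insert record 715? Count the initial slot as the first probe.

3

725: h=3 → slot 3
494: h=3, h2=3, probe 3,6 → slot 6
519: h=4 → slot 4
715: h=4, h2=2, probe 4,6,1 → slot 1
312: h=3, h2=1, probe 3,4,5 → slot 5
Table: [—, 715, —, 725, 519, 312, 494]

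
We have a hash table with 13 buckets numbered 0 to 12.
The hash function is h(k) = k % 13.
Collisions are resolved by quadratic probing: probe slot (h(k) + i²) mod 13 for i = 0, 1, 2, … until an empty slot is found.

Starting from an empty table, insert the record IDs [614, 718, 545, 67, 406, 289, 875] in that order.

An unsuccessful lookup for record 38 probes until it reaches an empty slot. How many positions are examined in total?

2

614 hashes to 3; slot 3 is free → place at 3.
718 hashes to 3; 3 taken → place at 4.
545 hashes to 12; slot 12 is free → place at 12.
67 hashes to 2; slot 2 is free → place at 2.
406 hashes to 3; 3,4 taken → place at 7.
289 hashes to 3; 3,4,7,12 taken → place at 6.
875 hashes to 4; 4 taken → place at 5.
Table: [., ., 67, 614, 718, 875, 289, 406, ., ., ., ., 545]
Lookup 38: h=12, probe 12,0 → slot 0 empty, not found.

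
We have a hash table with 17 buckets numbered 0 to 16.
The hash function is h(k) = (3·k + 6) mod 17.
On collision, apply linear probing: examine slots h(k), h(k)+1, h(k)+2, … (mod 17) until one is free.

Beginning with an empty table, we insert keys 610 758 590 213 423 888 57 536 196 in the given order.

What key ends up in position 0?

610

Insert 610: h=0, slot 0 empty => index 0.
Insert 758: h=2, slot 2 empty => index 2.
Insert 590: h=8, slot 8 empty => index 8.
Insert 213: h=16, slot 16 empty => index 16.
Insert 423: h=0, slot 0 occupied => index 1.
Insert 888: h=1, slots 1,2 occupied => index 3.
Insert 57: h=7, slot 7 empty => index 7.
Insert 536: h=16, slots 16,0,1,2,3 occupied => index 4.
Insert 196: h=16, slots 16,0,1,2,3,4 occupied => index 5.
Table: [610, 423, 758, 888, 536, 196, ∅, 57, 590, ∅, ∅, ∅, ∅, ∅, ∅, ∅, 213]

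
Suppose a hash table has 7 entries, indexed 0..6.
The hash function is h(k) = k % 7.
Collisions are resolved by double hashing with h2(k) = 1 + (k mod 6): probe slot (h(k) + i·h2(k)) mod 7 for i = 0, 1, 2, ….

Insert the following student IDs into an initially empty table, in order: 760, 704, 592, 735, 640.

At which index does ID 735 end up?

1

Insert 760: h=4, slot 4 empty → index 4.
Insert 704: h=4, h2=3, slot 4 occupied → index 0.
Insert 592: h=4, h2=5, slot 4 occupied → index 2.
Insert 735: h=0, h2=4, slots 0,4 occupied → index 1.
Insert 640: h=3, slot 3 empty → index 3.
Table: [704, 735, 592, 640, 760, -, -]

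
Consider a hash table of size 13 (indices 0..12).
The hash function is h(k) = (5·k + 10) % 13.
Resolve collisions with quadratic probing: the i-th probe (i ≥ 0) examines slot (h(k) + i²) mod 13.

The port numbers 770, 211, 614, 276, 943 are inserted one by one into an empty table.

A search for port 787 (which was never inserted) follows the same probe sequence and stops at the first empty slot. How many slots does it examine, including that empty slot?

770 hashes to 12; slot 12 is free => place at 12.
211 hashes to 12; 12 taken => place at 0.
614 hashes to 12; 12,0 taken => place at 3.
276 hashes to 12; 12,0,3 taken => place at 8.
943 hashes to 6; slot 6 is free => place at 6.
Table: [211, —, —, 614, —, —, 943, —, 276, —, —, —, 770]
Lookup 787: h=6, probe 6,7 → slot 7 empty, not found.

2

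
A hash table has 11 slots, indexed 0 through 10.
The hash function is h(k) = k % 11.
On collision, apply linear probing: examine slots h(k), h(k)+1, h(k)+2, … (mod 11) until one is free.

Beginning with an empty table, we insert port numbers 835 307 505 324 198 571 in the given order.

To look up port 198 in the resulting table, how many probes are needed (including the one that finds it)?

835: h=10 => slot 10
307: h=10, probe 10,0 => slot 0
505: h=10, probe 10,0,1 => slot 1
324: h=5 => slot 5
198: h=0, probe 0,1,2 => slot 2
571: h=10, probe 10,0,1,2,3 => slot 3
Table: [307, 505, 198, 571, _, 324, _, _, _, _, 835]
Lookup 198: h=0, probe 0,1,2 → found at 2.

3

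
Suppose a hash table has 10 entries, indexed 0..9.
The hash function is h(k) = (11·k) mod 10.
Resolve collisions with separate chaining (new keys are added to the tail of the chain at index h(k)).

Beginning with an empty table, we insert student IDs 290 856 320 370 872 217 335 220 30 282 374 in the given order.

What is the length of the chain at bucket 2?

290 -> bucket 0
856 -> bucket 6
320 -> bucket 0 (collision)
370 -> bucket 0 (collision)
872 -> bucket 2
217 -> bucket 7
335 -> bucket 5
220 -> bucket 0 (collision)
30 -> bucket 0 (collision)
282 -> bucket 2 (collision)
374 -> bucket 4
Final buckets:
0: 290 -> 320 -> 370 -> 220 -> 30
1: _
2: 872 -> 282
3: _
4: 374
5: 335
6: 856
7: 217
8: _
9: _

2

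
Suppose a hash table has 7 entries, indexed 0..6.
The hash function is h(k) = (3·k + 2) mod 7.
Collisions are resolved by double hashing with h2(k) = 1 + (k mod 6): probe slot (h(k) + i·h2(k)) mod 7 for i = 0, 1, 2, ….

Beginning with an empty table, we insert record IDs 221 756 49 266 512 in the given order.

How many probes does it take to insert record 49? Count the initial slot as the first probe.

2

221 hashes to 0; slot 0 is free => place at 0.
756 hashes to 2; slot 2 is free => place at 2.
49 hashes to 2, h2=2; 2 taken => place at 4.
266 hashes to 2, h2=3; 2 taken => place at 5.
512 hashes to 5, h2=3; 5 taken => place at 1.
Table: [221, 512, 756, ., 49, 266, .]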